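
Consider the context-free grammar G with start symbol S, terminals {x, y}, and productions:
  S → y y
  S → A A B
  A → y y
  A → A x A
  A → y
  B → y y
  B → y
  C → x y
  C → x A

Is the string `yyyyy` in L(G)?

S ⇒ AAB ⇒ yyAB ⇒ yyyyB ⇒ yyyyy

yes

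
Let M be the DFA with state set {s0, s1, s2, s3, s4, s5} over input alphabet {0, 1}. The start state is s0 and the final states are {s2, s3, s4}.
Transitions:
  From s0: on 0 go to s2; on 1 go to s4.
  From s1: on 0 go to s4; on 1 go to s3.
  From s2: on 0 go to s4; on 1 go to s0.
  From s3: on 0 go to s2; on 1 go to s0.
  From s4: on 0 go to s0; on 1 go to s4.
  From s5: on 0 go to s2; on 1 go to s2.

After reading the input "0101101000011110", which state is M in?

s0 --0--> s2
s2 --1--> s0
s0 --0--> s2
s2 --1--> s0
s0 --1--> s4
s4 --0--> s0
s0 --1--> s4
s4 --0--> s0
s0 --0--> s2
s2 --0--> s4
s4 --0--> s0
s0 --1--> s4
s4 --1--> s4
s4 --1--> s4
s4 --1--> s4
s4 --0--> s0

s0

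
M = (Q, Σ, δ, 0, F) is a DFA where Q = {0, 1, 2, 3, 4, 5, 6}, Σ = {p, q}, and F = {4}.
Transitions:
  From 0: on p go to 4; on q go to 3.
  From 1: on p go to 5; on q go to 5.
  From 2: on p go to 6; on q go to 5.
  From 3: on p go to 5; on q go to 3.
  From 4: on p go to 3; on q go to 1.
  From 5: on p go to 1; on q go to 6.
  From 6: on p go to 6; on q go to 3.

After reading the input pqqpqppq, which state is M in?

6

0 --p--> 4
4 --q--> 1
1 --q--> 5
5 --p--> 1
1 --q--> 5
5 --p--> 1
1 --p--> 5
5 --q--> 6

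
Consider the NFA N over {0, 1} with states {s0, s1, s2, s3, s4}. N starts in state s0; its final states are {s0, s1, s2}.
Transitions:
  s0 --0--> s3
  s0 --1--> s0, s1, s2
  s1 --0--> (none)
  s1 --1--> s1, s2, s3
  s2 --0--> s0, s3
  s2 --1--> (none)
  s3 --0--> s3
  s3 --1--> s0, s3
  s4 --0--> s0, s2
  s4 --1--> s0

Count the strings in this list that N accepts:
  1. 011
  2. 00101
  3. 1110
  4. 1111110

011: accepted
00101: accepted
1110: accepted
1111110: accepted

4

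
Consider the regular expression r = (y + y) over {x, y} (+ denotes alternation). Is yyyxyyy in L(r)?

no

Neither y nor y matches yyyxyyy.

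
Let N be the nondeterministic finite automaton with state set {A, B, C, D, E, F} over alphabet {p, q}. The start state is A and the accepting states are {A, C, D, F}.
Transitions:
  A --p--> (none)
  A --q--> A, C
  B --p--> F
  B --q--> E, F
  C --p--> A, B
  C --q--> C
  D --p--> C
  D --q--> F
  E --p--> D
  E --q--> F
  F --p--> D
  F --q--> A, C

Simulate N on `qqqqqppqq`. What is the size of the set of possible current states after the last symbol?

Start: {A}
read q: {A, C}
read q: {A, C}
read q: {A, C}
read q: {A, C}
read q: {A, C}
read p: {A, B}
read p: {F}
read q: {A, C}
read q: {A, C}
Final reachable set {A, C} has 2 states.

2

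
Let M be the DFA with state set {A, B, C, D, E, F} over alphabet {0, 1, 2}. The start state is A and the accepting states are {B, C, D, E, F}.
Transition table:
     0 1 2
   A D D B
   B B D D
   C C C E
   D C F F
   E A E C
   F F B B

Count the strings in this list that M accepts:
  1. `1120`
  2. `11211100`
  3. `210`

`1120`: accepted
`11211100`: accepted
`210`: accepted

3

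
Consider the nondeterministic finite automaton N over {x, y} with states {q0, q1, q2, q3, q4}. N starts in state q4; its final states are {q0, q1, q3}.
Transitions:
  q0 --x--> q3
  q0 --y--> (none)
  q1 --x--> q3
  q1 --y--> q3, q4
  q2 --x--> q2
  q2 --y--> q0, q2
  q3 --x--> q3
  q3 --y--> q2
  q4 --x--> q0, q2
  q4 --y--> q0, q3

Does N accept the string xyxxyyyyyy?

accepted

Start: {q4}
read x: {q0, q2}
read y: {q0, q2}
read x: {q2, q3}
read x: {q2, q3}
read y: {q0, q2}
read y: {q0, q2}
read y: {q0, q2}
read y: {q0, q2}
read y: {q0, q2}
read y: {q0, q2}
Reachable ∩ accepting = {q0} — nonempty.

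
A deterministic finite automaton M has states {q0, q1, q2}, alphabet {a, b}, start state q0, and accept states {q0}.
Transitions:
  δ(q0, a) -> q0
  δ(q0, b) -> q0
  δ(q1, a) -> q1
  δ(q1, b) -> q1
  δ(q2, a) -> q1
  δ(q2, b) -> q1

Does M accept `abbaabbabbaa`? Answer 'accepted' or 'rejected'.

accepted

q0 --a--> q0
q0 --b--> q0
q0 --b--> q0
q0 --a--> q0
q0 --a--> q0
q0 --b--> q0
q0 --b--> q0
q0 --a--> q0
q0 --b--> q0
q0 --b--> q0
q0 --a--> q0
q0 --a--> q0
End in state q0, which is an accepting state.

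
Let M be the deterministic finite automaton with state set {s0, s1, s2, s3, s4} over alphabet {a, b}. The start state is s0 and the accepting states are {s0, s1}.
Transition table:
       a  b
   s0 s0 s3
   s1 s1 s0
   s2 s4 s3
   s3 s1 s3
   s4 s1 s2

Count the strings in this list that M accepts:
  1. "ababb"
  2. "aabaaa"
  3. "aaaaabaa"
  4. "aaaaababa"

3

"ababb": rejected
"aabaaa": accepted
"aaaaabaa": accepted
"aaaaababa": accepted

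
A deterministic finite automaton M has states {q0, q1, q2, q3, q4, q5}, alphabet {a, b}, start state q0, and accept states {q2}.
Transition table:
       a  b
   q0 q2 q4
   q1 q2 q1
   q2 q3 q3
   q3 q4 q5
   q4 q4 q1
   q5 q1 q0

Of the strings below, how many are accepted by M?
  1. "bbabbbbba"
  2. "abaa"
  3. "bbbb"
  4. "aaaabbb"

1

"bbabbbbba": accepted
"abaa": rejected
"bbbb": rejected
"aaaabbb": rejected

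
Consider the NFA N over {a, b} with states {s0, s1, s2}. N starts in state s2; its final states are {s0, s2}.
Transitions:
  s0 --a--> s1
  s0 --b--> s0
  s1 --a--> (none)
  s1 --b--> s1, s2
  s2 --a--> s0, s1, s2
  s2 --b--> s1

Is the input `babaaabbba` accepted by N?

Start: {s2}
read b: {s1}
read a: {}
The reachable set is empty and stays empty for the remaining 8 symbols.
Reachable ∩ accepting = {} — empty.

rejected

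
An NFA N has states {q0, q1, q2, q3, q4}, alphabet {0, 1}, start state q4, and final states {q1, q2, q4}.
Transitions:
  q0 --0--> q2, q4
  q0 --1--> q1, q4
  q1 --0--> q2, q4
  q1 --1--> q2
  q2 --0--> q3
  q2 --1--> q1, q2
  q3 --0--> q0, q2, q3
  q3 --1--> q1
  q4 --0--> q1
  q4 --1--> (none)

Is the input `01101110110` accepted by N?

Start: {q4}
read 0: {q1}
read 1: {q2}
read 1: {q1, q2}
read 0: {q2, q3, q4}
read 1: {q1, q2}
read 1: {q1, q2}
read 1: {q1, q2}
read 0: {q2, q3, q4}
read 1: {q1, q2}
read 1: {q1, q2}
read 0: {q2, q3, q4}
Reachable ∩ accepting = {q2, q4} — nonempty.

accepted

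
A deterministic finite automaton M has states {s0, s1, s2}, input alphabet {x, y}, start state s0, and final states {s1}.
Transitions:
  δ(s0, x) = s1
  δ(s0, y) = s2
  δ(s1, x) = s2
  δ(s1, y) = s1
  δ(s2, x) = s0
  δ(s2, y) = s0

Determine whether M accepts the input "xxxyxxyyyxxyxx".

s0 --x--> s1
s1 --x--> s2
s2 --x--> s0
s0 --y--> s2
s2 --x--> s0
s0 --x--> s1
s1 --y--> s1
s1 --y--> s1
s1 --y--> s1
s1 --x--> s2
s2 --x--> s0
s0 --y--> s2
s2 --x--> s0
s0 --x--> s1
End in state s1, which is an accepting state.

accepted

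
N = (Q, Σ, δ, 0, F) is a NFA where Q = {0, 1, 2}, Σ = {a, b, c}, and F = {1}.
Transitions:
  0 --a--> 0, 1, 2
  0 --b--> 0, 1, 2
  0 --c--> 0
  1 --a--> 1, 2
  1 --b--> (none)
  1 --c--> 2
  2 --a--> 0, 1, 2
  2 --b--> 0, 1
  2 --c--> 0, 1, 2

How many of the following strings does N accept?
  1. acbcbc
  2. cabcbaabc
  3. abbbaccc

3

acbcbc: accepted
cabcbaabc: accepted
abbbaccc: accepted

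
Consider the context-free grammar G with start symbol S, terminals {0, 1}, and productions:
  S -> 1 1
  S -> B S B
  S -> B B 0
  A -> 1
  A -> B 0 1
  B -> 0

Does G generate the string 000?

yes

S ⇒ BB0 ⇒ 0B0 ⇒ 000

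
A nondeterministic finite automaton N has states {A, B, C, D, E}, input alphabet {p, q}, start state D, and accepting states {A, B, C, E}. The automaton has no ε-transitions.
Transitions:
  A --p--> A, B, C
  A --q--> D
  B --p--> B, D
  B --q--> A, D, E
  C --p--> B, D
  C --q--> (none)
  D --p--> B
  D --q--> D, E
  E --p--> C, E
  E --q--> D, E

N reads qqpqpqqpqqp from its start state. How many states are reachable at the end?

Start: {D}
read q: {D, E}
read q: {D, E}
read p: {B, C, E}
read q: {A, D, E}
read p: {A, B, C, E}
read q: {A, D, E}
read q: {D, E}
read p: {B, C, E}
read q: {A, D, E}
read q: {D, E}
read p: {B, C, E}
Final reachable set {B, C, E} has 3 states.

3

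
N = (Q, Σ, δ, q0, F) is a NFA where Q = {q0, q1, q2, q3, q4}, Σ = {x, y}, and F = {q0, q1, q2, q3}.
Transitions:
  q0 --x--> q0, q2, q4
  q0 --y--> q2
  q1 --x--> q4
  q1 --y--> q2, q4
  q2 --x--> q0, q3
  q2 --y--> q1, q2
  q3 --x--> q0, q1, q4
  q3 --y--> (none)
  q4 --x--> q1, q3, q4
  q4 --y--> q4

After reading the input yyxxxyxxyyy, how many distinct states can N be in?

3

Start: {q0}
read y: {q2}
read y: {q1, q2}
read x: {q0, q3, q4}
read x: {q0, q1, q2, q3, q4}
read x: {q0, q1, q2, q3, q4}
read y: {q1, q2, q4}
read x: {q0, q1, q3, q4}
read x: {q0, q1, q2, q3, q4}
read y: {q1, q2, q4}
read y: {q1, q2, q4}
read y: {q1, q2, q4}
Final reachable set {q1, q2, q4} has 3 states.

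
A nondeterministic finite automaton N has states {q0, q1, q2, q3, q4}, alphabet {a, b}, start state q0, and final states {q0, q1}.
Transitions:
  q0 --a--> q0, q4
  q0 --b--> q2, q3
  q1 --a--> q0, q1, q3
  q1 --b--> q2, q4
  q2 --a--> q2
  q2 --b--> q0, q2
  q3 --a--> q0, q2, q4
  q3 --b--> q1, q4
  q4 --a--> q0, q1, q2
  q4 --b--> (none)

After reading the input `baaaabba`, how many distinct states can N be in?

5

Start: {q0}
read b: {q2, q3}
read a: {q0, q2, q4}
read a: {q0, q1, q2, q4}
read a: {q0, q1, q2, q3, q4}
read a: {q0, q1, q2, q3, q4}
read b: {q0, q1, q2, q3, q4}
read b: {q0, q1, q2, q3, q4}
read a: {q0, q1, q2, q3, q4}
Final reachable set {q0, q1, q2, q3, q4} has 5 states.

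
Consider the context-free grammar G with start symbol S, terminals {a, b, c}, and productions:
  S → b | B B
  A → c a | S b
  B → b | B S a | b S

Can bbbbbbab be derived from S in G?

yes

S ⇒ BB ⇒ BSaB ⇒ bSSaB ⇒ bbSaB ⇒ bbBBaB ⇒ bbbSBaB ⇒ bbbBBBaB ⇒ bbbbBBaB ⇒ bbbbbBaB ⇒ bbbbbbaB ⇒ bbbbbbab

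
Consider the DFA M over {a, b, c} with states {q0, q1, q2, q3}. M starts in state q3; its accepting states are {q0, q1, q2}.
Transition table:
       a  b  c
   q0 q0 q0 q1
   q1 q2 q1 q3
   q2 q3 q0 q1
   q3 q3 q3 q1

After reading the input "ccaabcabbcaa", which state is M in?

q3

q3 --c--> q1
q1 --c--> q3
q3 --a--> q3
q3 --a--> q3
q3 --b--> q3
q3 --c--> q1
q1 --a--> q2
q2 --b--> q0
q0 --b--> q0
q0 --c--> q1
q1 --a--> q2
q2 --a--> q3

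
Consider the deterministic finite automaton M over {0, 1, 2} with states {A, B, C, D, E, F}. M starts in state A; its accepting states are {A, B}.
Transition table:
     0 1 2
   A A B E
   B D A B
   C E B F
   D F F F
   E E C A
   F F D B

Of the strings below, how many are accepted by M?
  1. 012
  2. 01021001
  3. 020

012: accepted
01021001: rejected
020: rejected

1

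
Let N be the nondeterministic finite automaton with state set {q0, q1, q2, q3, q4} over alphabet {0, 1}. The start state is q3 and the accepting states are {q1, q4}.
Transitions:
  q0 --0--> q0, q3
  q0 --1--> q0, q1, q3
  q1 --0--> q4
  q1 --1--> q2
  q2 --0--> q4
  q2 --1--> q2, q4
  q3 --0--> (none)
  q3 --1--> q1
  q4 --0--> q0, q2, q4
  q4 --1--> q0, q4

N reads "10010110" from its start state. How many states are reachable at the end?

4

Start: {q3}
read 1: {q1}
read 0: {q4}
read 0: {q0, q2, q4}
read 1: {q0, q1, q2, q3, q4}
read 0: {q0, q2, q3, q4}
read 1: {q0, q1, q2, q3, q4}
read 1: {q0, q1, q2, q3, q4}
read 0: {q0, q2, q3, q4}
Final reachable set {q0, q2, q3, q4} has 4 states.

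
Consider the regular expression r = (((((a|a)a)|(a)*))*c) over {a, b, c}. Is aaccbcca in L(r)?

no

No split of aaccbcca into u·v has ((((a|a)a)|(a)*))* matching u and c matching v.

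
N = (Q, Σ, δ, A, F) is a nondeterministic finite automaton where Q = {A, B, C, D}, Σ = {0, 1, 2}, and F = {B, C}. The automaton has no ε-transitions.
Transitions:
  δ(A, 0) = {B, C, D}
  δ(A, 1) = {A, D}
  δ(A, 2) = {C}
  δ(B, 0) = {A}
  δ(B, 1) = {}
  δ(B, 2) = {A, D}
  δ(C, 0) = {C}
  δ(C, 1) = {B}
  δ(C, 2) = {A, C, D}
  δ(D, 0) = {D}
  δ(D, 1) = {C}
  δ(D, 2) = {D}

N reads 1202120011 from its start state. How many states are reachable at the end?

4

Start: {A}
read 1: {A, D}
read 2: {C, D}
read 0: {C, D}
read 2: {A, C, D}
read 1: {A, B, C, D}
read 2: {A, C, D}
read 0: {B, C, D}
read 0: {A, C, D}
read 1: {A, B, C, D}
read 1: {A, B, C, D}
Final reachable set {A, B, C, D} has 4 states.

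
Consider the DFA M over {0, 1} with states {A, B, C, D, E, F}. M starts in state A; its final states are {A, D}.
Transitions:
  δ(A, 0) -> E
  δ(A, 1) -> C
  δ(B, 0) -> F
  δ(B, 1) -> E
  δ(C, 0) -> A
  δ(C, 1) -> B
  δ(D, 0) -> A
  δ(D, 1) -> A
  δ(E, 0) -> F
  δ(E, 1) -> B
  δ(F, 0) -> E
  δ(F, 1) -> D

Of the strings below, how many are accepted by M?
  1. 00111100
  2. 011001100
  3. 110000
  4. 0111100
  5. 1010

1

00111100: rejected
011001100: rejected
110000: rejected
0111100: rejected
1010: accepted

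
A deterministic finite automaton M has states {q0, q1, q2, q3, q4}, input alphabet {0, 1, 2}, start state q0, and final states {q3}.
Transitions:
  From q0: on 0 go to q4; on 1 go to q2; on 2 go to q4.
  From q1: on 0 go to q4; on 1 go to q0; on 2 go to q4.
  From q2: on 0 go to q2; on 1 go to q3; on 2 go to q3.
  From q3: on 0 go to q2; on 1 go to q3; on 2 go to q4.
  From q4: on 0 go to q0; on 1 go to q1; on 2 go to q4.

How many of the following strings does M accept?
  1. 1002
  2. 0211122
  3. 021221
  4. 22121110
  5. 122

1002: accepted
0211122: rejected
021221: rejected
22121110: rejected
122: rejected

1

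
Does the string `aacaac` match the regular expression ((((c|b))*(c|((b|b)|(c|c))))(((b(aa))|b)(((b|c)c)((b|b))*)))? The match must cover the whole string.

No split of aacaac into u·v has (((c|b))*(c|((b|b)|(c|c)))) matching u and (((b(aa))|b)(((b|c)c)((b|b))*)) matching v.

no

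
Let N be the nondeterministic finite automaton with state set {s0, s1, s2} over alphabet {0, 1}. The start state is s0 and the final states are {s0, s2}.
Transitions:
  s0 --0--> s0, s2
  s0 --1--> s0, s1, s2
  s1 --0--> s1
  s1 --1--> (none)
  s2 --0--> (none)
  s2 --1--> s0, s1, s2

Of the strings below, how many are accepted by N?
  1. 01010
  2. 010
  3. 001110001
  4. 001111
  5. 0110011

5

01010: accepted
010: accepted
001110001: accepted
001111: accepted
0110011: accepted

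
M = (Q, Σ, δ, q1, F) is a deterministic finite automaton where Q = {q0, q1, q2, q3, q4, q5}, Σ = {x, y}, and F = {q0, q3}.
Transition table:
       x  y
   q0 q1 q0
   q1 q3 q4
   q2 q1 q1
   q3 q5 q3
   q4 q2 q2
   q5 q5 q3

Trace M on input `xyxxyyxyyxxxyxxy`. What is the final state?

q3

q1 --x--> q3
q3 --y--> q3
q3 --x--> q5
q5 --x--> q5
q5 --y--> q3
q3 --y--> q3
q3 --x--> q5
q5 --y--> q3
q3 --y--> q3
q3 --x--> q5
q5 --x--> q5
q5 --x--> q5
q5 --y--> q3
q3 --x--> q5
q5 --x--> q5
q5 --y--> q3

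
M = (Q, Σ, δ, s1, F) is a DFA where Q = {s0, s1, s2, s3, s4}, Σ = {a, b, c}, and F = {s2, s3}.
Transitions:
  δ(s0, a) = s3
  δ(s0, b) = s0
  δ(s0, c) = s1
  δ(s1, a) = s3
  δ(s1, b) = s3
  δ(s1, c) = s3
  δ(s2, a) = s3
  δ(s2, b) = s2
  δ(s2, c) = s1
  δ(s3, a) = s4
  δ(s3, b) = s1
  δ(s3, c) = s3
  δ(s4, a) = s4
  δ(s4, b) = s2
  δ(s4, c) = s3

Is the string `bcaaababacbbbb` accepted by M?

accepted

s1 --b--> s3
s3 --c--> s3
s3 --a--> s4
s4 --a--> s4
s4 --a--> s4
s4 --b--> s2
s2 --a--> s3
s3 --b--> s1
s1 --a--> s3
s3 --c--> s3
s3 --b--> s1
s1 --b--> s3
s3 --b--> s1
s1 --b--> s3
End in state s3, which is an accepting state.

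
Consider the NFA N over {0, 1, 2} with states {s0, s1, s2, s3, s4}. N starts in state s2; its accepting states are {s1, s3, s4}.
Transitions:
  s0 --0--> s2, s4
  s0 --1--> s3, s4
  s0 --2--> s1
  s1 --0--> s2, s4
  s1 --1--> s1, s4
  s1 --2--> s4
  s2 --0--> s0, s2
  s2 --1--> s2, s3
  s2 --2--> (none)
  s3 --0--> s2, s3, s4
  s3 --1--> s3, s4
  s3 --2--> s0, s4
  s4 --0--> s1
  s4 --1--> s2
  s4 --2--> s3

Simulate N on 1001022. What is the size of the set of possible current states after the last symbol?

4

Start: {s2}
read 1: {s2, s3}
read 0: {s0, s2, s3, s4}
read 0: {s0, s1, s2, s3, s4}
read 1: {s1, s2, s3, s4}
read 0: {s0, s1, s2, s3, s4}
read 2: {s0, s1, s3, s4}
read 2: {s0, s1, s3, s4}
Final reachable set {s0, s1, s3, s4} has 4 states.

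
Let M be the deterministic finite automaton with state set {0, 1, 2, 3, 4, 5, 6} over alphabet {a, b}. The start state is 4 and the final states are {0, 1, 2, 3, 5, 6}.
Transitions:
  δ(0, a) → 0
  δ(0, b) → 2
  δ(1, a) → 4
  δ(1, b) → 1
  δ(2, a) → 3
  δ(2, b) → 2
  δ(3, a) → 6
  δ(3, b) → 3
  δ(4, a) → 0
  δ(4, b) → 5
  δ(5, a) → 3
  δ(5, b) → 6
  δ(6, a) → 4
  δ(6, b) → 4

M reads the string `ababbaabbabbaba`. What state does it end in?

4 --a--> 0
0 --b--> 2
2 --a--> 3
3 --b--> 3
3 --b--> 3
3 --a--> 6
6 --a--> 4
4 --b--> 5
5 --b--> 6
6 --a--> 4
4 --b--> 5
5 --b--> 6
6 --a--> 4
4 --b--> 5
5 --a--> 3

3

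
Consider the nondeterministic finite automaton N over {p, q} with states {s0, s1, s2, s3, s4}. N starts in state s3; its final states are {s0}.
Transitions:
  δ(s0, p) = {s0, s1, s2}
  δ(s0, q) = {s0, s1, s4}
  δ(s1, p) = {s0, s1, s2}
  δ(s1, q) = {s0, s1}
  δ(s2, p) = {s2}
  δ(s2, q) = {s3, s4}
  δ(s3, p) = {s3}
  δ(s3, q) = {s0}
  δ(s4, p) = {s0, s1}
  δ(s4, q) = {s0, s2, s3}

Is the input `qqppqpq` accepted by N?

accepted

Start: {s3}
read q: {s0}
read q: {s0, s1, s4}
read p: {s0, s1, s2}
read p: {s0, s1, s2}
read q: {s0, s1, s3, s4}
read p: {s0, s1, s2, s3}
read q: {s0, s1, s3, s4}
Reachable ∩ accepting = {s0} — nonempty.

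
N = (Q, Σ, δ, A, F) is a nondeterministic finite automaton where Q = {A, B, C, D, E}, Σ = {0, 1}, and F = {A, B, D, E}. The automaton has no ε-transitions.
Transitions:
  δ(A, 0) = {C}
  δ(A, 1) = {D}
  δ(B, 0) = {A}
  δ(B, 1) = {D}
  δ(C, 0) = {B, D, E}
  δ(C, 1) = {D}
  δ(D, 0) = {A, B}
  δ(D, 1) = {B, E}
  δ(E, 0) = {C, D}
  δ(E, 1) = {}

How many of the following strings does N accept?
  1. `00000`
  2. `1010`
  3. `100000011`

`00000`: accepted
`1010`: accepted
`100000011`: accepted

3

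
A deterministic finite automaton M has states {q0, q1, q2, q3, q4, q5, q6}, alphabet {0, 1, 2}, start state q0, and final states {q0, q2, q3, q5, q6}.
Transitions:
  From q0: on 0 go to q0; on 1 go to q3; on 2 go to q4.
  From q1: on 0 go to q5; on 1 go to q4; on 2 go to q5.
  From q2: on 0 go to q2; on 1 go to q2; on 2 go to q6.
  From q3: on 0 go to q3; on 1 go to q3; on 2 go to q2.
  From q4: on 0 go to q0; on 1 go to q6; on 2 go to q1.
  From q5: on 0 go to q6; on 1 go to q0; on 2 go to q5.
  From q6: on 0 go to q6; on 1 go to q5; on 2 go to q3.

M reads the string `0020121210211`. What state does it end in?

q3

q0 --0--> q0
q0 --0--> q0
q0 --2--> q4
q4 --0--> q0
q0 --1--> q3
q3 --2--> q2
q2 --1--> q2
q2 --2--> q6
q6 --1--> q5
q5 --0--> q6
q6 --2--> q3
q3 --1--> q3
q3 --1--> q3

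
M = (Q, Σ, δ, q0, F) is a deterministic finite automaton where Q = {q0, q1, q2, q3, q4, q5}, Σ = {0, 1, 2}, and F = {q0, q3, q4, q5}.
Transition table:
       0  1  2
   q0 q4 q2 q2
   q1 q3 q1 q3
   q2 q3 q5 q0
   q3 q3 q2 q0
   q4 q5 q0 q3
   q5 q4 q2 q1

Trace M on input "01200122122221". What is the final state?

q0 --0--> q4
q4 --1--> q0
q0 --2--> q2
q2 --0--> q3
q3 --0--> q3
q3 --1--> q2
q2 --2--> q0
q0 --2--> q2
q2 --1--> q5
q5 --2--> q1
q1 --2--> q3
q3 --2--> q0
q0 --2--> q2
q2 --1--> q5

q5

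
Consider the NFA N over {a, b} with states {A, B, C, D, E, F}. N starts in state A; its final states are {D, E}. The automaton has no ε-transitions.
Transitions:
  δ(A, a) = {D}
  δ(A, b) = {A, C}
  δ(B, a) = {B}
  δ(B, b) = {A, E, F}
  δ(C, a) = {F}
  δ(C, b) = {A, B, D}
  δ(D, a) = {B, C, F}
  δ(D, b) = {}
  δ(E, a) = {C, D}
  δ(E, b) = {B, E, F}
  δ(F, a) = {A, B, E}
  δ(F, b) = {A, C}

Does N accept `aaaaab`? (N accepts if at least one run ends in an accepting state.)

Start: {A}
read a: {D}
read a: {B, C, F}
read a: {A, B, E, F}
read a: {A, B, C, D, E}
read a: {B, C, D, F}
read b: {A, B, C, D, E, F}
Reachable ∩ accepting = {D, E} — nonempty.

accepted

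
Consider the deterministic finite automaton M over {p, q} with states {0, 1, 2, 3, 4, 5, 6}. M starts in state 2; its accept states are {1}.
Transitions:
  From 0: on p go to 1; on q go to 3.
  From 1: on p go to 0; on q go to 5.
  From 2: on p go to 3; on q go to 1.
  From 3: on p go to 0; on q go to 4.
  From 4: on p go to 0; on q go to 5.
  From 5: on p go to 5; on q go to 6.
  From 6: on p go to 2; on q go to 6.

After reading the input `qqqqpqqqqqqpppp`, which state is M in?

1

2 --q--> 1
1 --q--> 5
5 --q--> 6
6 --q--> 6
6 --p--> 2
2 --q--> 1
1 --q--> 5
5 --q--> 6
6 --q--> 6
6 --q--> 6
6 --q--> 6
6 --p--> 2
2 --p--> 3
3 --p--> 0
0 --p--> 1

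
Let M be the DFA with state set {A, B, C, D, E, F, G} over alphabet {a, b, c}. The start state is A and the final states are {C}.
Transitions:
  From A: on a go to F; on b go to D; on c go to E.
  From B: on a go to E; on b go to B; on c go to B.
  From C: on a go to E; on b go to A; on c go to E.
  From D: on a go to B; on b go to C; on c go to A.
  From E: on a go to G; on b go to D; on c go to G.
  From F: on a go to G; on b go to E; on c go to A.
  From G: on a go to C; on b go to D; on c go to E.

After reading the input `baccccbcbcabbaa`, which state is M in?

A --b--> D
D --a--> B
B --c--> B
B --c--> B
B --c--> B
B --c--> B
B --b--> B
B --c--> B
B --b--> B
B --c--> B
B --a--> E
E --b--> D
D --b--> C
C --a--> E
E --a--> G

G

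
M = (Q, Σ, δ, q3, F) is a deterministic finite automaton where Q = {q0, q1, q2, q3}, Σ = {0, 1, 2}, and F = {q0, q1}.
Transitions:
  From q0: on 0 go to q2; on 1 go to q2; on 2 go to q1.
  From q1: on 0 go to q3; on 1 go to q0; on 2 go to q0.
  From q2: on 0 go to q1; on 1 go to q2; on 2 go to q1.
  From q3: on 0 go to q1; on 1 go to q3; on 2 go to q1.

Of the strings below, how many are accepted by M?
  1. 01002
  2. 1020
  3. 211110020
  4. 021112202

01002: accepted
1020: rejected
211110020: rejected
021112202: accepted

2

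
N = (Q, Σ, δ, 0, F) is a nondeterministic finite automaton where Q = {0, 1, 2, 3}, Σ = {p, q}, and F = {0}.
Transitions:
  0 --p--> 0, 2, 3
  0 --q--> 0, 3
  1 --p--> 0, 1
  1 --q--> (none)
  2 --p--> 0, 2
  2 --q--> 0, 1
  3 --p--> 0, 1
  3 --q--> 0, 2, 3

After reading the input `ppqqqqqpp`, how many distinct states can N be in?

Start: {0}
read p: {0, 2, 3}
read p: {0, 1, 2, 3}
read q: {0, 1, 2, 3}
read q: {0, 1, 2, 3}
read q: {0, 1, 2, 3}
read q: {0, 1, 2, 3}
read q: {0, 1, 2, 3}
read p: {0, 1, 2, 3}
read p: {0, 1, 2, 3}
Final reachable set {0, 1, 2, 3} has 4 states.

4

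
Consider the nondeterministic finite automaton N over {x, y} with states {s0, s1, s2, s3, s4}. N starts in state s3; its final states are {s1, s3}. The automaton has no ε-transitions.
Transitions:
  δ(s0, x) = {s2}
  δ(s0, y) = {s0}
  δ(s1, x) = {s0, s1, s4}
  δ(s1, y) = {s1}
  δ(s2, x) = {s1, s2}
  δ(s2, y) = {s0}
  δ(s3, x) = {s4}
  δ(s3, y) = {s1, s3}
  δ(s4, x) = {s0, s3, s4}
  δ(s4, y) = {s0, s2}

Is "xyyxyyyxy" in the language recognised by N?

rejected

Start: {s3}
read x: {s4}
read y: {s0, s2}
read y: {s0}
read x: {s2}
read y: {s0}
read y: {s0}
read y: {s0}
read x: {s2}
read y: {s0}
Reachable ∩ accepting = {} — empty.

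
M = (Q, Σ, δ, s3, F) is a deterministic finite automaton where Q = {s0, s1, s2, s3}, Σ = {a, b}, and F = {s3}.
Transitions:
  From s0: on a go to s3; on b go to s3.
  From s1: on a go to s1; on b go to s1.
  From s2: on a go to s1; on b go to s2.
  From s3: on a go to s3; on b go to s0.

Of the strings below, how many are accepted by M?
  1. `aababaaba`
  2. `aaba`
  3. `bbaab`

`aababaaba`: accepted
`aaba`: accepted
`bbaab`: rejected

2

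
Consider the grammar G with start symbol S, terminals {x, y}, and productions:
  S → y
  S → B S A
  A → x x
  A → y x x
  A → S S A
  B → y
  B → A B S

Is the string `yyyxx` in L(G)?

yes

S ⇒ BSA ⇒ ySA ⇒ yyA ⇒ yyyxx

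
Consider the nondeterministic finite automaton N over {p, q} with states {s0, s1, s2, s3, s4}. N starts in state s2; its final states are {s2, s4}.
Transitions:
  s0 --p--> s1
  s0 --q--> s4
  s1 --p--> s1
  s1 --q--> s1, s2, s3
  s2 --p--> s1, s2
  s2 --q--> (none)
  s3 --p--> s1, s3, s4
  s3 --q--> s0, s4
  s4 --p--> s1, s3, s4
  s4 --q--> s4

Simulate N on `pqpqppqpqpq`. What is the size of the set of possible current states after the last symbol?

5

Start: {s2}
read p: {s1, s2}
read q: {s1, s2, s3}
read p: {s1, s2, s3, s4}
read q: {s0, s1, s2, s3, s4}
read p: {s1, s2, s3, s4}
read p: {s1, s2, s3, s4}
read q: {s0, s1, s2, s3, s4}
read p: {s1, s2, s3, s4}
read q: {s0, s1, s2, s3, s4}
read p: {s1, s2, s3, s4}
read q: {s0, s1, s2, s3, s4}
Final reachable set {s0, s1, s2, s3, s4} has 5 states.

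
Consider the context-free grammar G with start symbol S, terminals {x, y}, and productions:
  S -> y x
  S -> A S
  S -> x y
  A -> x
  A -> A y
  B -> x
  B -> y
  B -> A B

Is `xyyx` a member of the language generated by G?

S ⇒ AS ⇒ AyS ⇒ xyS ⇒ xyyx

yes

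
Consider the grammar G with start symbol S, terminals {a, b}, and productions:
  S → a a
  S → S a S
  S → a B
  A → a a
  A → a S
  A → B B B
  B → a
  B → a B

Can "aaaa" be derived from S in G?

S ⇒ aB ⇒ aaB ⇒ aaaB ⇒ aaaa

yes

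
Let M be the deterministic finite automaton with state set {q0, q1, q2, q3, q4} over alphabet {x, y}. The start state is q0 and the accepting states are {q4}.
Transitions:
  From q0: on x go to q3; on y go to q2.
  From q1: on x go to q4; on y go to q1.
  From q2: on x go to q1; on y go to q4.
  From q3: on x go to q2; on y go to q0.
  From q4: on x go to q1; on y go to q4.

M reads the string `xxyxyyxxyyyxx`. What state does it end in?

q0 --x--> q3
q3 --x--> q2
q2 --y--> q4
q4 --x--> q1
q1 --y--> q1
q1 --y--> q1
q1 --x--> q4
q4 --x--> q1
q1 --y--> q1
q1 --y--> q1
q1 --y--> q1
q1 --x--> q4
q4 --x--> q1

q1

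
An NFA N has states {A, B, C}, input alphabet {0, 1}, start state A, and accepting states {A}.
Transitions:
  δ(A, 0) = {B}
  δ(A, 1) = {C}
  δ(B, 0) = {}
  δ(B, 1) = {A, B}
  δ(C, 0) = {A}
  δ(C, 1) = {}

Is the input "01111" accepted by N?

Start: {A}
read 0: {B}
read 1: {A, B}
read 1: {A, B, C}
read 1: {A, B, C}
read 1: {A, B, C}
Reachable ∩ accepting = {A} — nonempty.

accepted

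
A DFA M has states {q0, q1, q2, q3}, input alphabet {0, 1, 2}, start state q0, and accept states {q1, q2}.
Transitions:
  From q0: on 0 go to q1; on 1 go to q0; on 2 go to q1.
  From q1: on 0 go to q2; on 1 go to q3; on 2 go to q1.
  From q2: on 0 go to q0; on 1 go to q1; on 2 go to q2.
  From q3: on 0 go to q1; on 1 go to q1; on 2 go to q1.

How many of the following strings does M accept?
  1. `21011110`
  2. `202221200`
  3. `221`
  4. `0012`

2

`21011110`: accepted
`202221200`: rejected
`221`: rejected
`0012`: accepted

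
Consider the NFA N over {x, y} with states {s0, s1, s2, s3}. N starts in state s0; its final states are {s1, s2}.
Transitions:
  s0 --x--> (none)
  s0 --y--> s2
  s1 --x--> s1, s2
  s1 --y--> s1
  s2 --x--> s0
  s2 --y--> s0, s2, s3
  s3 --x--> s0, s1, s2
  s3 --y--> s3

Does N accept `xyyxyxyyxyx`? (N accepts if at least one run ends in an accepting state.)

Start: {s0}
read x: {}
The reachable set is empty and stays empty for the remaining 10 symbols.
Reachable ∩ accepting = {} — empty.

rejected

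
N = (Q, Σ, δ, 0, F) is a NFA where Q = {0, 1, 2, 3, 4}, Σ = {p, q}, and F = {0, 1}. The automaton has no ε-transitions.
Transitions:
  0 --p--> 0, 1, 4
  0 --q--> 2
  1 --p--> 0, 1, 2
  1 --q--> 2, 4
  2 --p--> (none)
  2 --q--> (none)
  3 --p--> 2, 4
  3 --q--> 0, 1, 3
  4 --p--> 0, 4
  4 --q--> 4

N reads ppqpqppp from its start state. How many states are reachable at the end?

Start: {0}
read p: {0, 1, 4}
read p: {0, 1, 2, 4}
read q: {2, 4}
read p: {0, 4}
read q: {2, 4}
read p: {0, 4}
read p: {0, 1, 4}
read p: {0, 1, 2, 4}
Final reachable set {0, 1, 2, 4} has 4 states.

4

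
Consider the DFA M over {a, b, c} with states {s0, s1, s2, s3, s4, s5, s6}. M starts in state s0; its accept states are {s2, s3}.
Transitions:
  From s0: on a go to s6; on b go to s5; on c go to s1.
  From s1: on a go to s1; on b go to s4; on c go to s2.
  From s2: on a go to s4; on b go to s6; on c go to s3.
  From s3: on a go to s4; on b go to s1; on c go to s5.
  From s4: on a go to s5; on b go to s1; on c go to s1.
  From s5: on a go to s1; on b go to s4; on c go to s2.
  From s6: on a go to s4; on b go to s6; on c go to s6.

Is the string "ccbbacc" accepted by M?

s0 --c--> s1
s1 --c--> s2
s2 --b--> s6
s6 --b--> s6
s6 --a--> s4
s4 --c--> s1
s1 --c--> s2
End in state s2, which is an accepting state.

accepted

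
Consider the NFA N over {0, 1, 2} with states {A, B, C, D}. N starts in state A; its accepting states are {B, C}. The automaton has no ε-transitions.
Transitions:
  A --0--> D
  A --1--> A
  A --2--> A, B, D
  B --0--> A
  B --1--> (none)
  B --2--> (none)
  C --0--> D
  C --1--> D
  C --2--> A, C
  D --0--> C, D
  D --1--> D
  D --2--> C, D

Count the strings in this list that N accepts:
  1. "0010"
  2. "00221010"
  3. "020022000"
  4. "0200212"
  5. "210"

"0010": accepted
"00221010": accepted
"020022000": accepted
"0200212": accepted
"210": accepted

5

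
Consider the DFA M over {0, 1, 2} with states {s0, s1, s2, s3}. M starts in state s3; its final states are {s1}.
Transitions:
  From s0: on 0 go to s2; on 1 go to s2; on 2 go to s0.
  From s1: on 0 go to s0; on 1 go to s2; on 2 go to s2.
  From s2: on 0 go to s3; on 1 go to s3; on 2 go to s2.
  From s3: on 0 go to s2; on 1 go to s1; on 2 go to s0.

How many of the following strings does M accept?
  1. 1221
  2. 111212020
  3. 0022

1221: rejected
111212020: rejected
0022: rejected

0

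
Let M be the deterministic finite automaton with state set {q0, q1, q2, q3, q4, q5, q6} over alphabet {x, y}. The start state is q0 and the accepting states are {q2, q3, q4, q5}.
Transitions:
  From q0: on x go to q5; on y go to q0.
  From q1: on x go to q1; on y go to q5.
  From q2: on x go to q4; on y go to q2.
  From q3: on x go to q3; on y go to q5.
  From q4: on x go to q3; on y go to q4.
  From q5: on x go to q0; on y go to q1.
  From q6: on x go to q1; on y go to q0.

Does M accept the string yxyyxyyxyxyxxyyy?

q0 --y--> q0
q0 --x--> q5
q5 --y--> q1
q1 --y--> q5
q5 --x--> q0
q0 --y--> q0
q0 --y--> q0
q0 --x--> q5
q5 --y--> q1
q1 --x--> q1
q1 --y--> q5
q5 --x--> q0
q0 --x--> q5
q5 --y--> q1
q1 --y--> q5
q5 --y--> q1
End in state q1, which is not an accepting state.

rejected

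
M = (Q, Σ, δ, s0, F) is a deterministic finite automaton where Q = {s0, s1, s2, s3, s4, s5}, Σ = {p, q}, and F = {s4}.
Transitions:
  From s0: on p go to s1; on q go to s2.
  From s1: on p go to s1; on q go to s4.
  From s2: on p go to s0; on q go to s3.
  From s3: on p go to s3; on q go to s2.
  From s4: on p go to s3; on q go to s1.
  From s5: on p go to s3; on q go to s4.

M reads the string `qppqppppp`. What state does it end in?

s3

s0 --q--> s2
s2 --p--> s0
s0 --p--> s1
s1 --q--> s4
s4 --p--> s3
s3 --p--> s3
s3 --p--> s3
s3 --p--> s3
s3 --p--> s3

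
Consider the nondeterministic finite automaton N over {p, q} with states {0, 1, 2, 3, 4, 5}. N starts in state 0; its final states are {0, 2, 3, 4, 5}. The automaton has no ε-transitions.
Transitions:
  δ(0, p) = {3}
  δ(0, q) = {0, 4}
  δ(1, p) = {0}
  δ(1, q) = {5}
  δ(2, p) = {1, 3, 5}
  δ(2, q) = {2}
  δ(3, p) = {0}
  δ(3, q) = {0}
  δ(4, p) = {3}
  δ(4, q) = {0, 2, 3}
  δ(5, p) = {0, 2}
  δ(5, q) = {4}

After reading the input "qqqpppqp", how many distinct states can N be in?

Start: {0}
read q: {0, 4}
read q: {0, 2, 3, 4}
read q: {0, 2, 3, 4}
read p: {0, 1, 3, 5}
read p: {0, 2, 3}
read p: {0, 1, 3, 5}
read q: {0, 4, 5}
read p: {0, 2, 3}
Final reachable set {0, 2, 3} has 3 states.

3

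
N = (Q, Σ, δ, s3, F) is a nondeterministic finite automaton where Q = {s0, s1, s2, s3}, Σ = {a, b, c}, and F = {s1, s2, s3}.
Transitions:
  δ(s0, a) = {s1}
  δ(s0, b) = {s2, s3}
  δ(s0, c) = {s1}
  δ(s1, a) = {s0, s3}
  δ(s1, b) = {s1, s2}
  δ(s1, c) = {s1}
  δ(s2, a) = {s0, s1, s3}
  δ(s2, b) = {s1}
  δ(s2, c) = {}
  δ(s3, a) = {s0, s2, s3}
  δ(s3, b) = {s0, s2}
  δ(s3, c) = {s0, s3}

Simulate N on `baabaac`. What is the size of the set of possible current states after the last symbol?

3

Start: {s3}
read b: {s0, s2}
read a: {s0, s1, s3}
read a: {s0, s1, s2, s3}
read b: {s0, s1, s2, s3}
read a: {s0, s1, s2, s3}
read a: {s0, s1, s2, s3}
read c: {s0, s1, s3}
Final reachable set {s0, s1, s3} has 3 states.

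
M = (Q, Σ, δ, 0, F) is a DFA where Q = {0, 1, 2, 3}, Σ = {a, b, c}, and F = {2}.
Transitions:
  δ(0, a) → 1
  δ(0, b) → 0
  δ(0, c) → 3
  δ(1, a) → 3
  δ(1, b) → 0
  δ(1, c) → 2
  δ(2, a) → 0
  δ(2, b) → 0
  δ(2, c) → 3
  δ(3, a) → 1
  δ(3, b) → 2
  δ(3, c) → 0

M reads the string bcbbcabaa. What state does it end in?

0 --b--> 0
0 --c--> 3
3 --b--> 2
2 --b--> 0
0 --c--> 3
3 --a--> 1
1 --b--> 0
0 --a--> 1
1 --a--> 3

3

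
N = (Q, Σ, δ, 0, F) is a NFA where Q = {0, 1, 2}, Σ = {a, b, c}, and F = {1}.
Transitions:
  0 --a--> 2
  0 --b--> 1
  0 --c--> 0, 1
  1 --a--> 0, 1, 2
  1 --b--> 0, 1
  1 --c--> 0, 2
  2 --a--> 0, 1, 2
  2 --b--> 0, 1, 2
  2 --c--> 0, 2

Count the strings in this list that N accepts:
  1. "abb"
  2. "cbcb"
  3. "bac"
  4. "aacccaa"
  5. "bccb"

5

"abb": accepted
"cbcb": accepted
"bac": accepted
"aacccaa": accepted
"bccb": accepted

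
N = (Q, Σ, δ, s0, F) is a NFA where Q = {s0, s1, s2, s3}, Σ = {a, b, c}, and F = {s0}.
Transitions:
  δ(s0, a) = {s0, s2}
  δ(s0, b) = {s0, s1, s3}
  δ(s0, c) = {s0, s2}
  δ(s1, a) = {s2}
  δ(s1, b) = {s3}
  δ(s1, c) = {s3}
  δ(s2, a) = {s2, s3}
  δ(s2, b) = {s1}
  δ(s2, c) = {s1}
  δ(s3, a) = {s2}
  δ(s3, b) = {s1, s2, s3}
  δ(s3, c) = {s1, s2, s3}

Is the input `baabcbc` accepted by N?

accepted

Start: {s0}
read b: {s0, s1, s3}
read a: {s0, s2}
read a: {s0, s2, s3}
read b: {s0, s1, s2, s3}
read c: {s0, s1, s2, s3}
read b: {s0, s1, s2, s3}
read c: {s0, s1, s2, s3}
Reachable ∩ accepting = {s0} — nonempty.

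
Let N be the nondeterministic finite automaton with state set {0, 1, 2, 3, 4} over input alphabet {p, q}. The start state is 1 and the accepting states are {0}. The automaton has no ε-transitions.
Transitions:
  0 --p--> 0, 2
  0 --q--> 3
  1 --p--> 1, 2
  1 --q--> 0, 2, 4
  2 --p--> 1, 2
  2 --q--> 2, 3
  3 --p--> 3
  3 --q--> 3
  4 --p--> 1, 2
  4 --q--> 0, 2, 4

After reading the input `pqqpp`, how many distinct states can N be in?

Start: {1}
read p: {1, 2}
read q: {0, 2, 3, 4}
read q: {0, 2, 3, 4}
read p: {0, 1, 2, 3}
read p: {0, 1, 2, 3}
Final reachable set {0, 1, 2, 3} has 4 states.

4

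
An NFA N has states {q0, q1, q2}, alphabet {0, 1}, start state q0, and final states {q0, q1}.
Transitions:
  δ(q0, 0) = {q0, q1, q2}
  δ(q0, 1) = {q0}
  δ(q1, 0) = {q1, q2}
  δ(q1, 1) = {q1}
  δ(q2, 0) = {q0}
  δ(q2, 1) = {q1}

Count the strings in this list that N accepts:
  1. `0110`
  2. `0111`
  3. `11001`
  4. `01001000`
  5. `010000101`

5

`0110`: accepted
`0111`: accepted
`11001`: accepted
`01001000`: accepted
`010000101`: accepted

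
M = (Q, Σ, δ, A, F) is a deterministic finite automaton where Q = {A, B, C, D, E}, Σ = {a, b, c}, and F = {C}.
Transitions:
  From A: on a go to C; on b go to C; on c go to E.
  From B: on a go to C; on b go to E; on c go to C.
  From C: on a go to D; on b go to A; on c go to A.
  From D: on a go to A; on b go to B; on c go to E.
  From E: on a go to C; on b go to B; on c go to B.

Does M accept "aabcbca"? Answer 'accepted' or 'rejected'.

accepted

A --a--> C
C --a--> D
D --b--> B
B --c--> C
C --b--> A
A --c--> E
E --a--> C
End in state C, which is an accepting state.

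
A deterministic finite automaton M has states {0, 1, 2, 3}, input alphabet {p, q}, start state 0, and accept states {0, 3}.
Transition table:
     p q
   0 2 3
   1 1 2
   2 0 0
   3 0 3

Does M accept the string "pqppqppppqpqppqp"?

accepted

0 --p--> 2
2 --q--> 0
0 --p--> 2
2 --p--> 0
0 --q--> 3
3 --p--> 0
0 --p--> 2
2 --p--> 0
0 --p--> 2
2 --q--> 0
0 --p--> 2
2 --q--> 0
0 --p--> 2
2 --p--> 0
0 --q--> 3
3 --p--> 0
End in state 0, which is an accepting state.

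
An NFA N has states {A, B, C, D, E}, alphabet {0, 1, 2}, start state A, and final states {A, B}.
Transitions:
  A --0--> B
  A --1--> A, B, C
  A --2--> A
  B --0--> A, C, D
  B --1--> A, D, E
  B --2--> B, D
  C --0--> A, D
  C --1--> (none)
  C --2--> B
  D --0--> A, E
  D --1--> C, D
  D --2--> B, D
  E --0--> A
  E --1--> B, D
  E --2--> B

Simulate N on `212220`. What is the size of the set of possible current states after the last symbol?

5

Start: {A}
read 2: {A}
read 1: {A, B, C}
read 2: {A, B, D}
read 2: {A, B, D}
read 2: {A, B, D}
read 0: {A, B, C, D, E}
Final reachable set {A, B, C, D, E} has 5 states.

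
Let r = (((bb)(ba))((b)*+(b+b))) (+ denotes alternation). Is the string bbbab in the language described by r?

yes

Split as bbba·b: ((bb)(ba)) matches bbba and ((b)*+(b+b)) matches b.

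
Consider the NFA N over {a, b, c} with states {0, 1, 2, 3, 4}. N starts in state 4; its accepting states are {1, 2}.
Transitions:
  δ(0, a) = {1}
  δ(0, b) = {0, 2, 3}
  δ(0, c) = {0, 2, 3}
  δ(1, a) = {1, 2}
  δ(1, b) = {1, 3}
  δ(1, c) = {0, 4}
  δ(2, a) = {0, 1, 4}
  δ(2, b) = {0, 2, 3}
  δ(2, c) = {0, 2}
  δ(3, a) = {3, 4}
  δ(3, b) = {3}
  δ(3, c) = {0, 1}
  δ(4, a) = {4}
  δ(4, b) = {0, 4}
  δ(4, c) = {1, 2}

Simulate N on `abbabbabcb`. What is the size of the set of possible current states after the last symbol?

5

Start: {4}
read a: {4}
read b: {0, 4}
read b: {0, 2, 3, 4}
read a: {0, 1, 3, 4}
read b: {0, 1, 2, 3, 4}
read b: {0, 1, 2, 3, 4}
read a: {0, 1, 2, 3, 4}
read b: {0, 1, 2, 3, 4}
read c: {0, 1, 2, 3, 4}
read b: {0, 1, 2, 3, 4}
Final reachable set {0, 1, 2, 3, 4} has 5 states.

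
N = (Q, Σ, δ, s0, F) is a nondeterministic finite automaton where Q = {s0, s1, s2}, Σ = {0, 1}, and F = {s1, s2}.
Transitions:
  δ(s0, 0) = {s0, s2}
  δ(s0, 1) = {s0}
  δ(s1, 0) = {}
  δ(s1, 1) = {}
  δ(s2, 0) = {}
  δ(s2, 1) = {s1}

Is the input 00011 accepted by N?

Start: {s0}
read 0: {s0, s2}
read 0: {s0, s2}
read 0: {s0, s2}
read 1: {s0, s1}
read 1: {s0}
Reachable ∩ accepting = {} — empty.

rejected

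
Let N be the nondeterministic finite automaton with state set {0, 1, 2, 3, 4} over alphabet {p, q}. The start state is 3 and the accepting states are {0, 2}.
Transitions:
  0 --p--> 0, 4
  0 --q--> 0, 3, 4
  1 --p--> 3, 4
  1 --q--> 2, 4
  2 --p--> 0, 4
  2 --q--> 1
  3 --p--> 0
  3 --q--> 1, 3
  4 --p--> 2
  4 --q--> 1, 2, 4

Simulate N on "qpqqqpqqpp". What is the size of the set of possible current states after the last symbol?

Start: {3}
read q: {1, 3}
read p: {0, 3, 4}
read q: {0, 1, 2, 3, 4}
read q: {0, 1, 2, 3, 4}
read q: {0, 1, 2, 3, 4}
read p: {0, 2, 3, 4}
read q: {0, 1, 2, 3, 4}
read q: {0, 1, 2, 3, 4}
read p: {0, 2, 3, 4}
read p: {0, 2, 4}
Final reachable set {0, 2, 4} has 3 states.

3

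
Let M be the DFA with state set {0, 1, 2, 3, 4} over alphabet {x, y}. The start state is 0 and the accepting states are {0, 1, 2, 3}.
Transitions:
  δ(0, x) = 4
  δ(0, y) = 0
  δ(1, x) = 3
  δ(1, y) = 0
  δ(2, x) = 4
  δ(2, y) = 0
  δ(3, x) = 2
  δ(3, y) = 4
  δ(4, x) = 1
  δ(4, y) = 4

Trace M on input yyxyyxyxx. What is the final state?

0 --y--> 0
0 --y--> 0
0 --x--> 4
4 --y--> 4
4 --y--> 4
4 --x--> 1
1 --y--> 0
0 --x--> 4
4 --x--> 1

1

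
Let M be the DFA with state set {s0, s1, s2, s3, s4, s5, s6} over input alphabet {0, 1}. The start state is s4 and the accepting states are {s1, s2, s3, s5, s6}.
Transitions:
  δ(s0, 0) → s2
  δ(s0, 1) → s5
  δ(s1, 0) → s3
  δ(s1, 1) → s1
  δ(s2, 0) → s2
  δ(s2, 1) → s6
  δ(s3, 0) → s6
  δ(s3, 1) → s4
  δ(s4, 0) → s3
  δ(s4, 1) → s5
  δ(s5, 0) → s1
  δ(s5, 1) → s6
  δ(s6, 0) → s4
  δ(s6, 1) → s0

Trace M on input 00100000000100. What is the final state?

s4 --0--> s3
s3 --0--> s6
s6 --1--> s0
s0 --0--> s2
s2 --0--> s2
s2 --0--> s2
s2 --0--> s2
s2 --0--> s2
s2 --0--> s2
s2 --0--> s2
s2 --0--> s2
s2 --1--> s6
s6 --0--> s4
s4 --0--> s3

s3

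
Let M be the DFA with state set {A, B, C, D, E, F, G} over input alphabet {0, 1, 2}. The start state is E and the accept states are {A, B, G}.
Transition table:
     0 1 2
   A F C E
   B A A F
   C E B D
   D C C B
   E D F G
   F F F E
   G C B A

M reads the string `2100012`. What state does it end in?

E

E --2--> G
G --1--> B
B --0--> A
A --0--> F
F --0--> F
F --1--> F
F --2--> E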